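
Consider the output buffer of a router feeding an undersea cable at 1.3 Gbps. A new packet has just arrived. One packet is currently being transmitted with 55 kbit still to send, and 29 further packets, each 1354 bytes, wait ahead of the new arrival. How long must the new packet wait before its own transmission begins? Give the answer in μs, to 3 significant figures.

Each queued packet: L/R = 10832/1300000000 = 8.33231 μs.
29 queued → 241.637 μs.
Plus remaining 55000 bits of current packet: 42.3077 μs.
Queuing delay = 284 μs.

284 μs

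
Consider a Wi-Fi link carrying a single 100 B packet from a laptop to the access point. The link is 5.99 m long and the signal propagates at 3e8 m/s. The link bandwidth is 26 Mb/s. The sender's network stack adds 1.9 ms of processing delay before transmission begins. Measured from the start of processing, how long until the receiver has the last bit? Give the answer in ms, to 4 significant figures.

1.931 ms

L = 100 × 8 = 800 bits.
Transmission delay = L/R = 800 / 26000000 = 0.0307692 ms.
Propagation delay = d/s = 5.99 m / 300000000 m/s = 1.99667e-05 ms.
Plus processing delay 1.9 ms = 1.9 ms.
Total = 1.931 ms.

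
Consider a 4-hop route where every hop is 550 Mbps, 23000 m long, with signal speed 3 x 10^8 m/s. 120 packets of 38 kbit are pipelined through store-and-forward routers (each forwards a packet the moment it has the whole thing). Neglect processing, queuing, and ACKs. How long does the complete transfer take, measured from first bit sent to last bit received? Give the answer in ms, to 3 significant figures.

8.80 ms

Per-hop transmission t_tx = L/R = 38000/550000000 = 0.0690909 ms.
Per-hop propagation t_prop = 23000/300000000 = 0.0766667 ms.
Pipeline fill: first packet needs 4·t_tx to clear all hops; remaining 119 packets each add one t_tx.
Total = (4+120-1)·t_tx + 4·t_prop = 123·0.0690909 + 4·0.0766667 = 8.80 ms.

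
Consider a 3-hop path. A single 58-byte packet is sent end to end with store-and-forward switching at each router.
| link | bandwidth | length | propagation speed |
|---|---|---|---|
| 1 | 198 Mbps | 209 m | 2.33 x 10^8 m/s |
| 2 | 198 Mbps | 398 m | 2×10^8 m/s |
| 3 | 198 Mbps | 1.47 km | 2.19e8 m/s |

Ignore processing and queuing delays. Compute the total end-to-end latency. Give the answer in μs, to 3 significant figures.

L = 58 × 8 = 464 bits.
Transmission delay per hop = L/R = 464/198000000 = 2.34343 μs; 3 hops → 7.0303 μs.
Propagation delays (d/s per hop): 0.896996, 1.99, 6.71233 μs; sum = 9.59932 μs.
End-to-end = 16.6 μs.

16.6 μs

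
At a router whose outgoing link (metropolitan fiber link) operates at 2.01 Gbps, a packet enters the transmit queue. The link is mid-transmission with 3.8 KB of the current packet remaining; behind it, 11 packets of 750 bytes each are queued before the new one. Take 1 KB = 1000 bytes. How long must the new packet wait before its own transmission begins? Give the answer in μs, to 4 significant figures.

Each queued packet: L/R = 6000/2.01e+09 = 2.98507 μs.
11 queued → 32.8358 μs.
Plus remaining 30400 bits of current packet: 15.1244 μs.
Queuing delay = 47.96 μs.

47.96 μs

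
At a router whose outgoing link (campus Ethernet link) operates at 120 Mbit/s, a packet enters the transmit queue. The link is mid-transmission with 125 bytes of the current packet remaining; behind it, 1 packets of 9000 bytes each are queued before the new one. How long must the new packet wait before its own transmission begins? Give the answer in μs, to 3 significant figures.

608 μs

Each queued packet: L/R = 72000/120000000 = 600 μs.
1 queued → 600 μs.
Plus remaining 1000 bits of current packet: 8.33333 μs.
Queuing delay = 608 μs.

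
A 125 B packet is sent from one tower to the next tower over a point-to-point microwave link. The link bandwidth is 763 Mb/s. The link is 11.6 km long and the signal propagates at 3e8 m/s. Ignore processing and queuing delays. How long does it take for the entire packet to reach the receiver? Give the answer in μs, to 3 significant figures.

40.0 μs

L = 125 × 8 = 1000 bits.
Transmission delay = L/R = 1000 / 763000000 = 1.31062 μs.
Propagation delay = d/s = 11600 m / 300000000 m/s = 38.6667 μs.
Total = 40.0 μs.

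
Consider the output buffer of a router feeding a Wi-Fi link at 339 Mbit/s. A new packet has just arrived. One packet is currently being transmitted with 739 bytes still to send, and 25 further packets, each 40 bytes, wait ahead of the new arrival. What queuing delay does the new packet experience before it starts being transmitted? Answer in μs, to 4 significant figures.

41.04 μs

Each queued packet: L/R = 320/339000000 = 0.943953 μs.
25 queued → 23.5988 μs.
Plus remaining 5912 bits of current packet: 17.4395 μs.
Queuing delay = 41.04 μs.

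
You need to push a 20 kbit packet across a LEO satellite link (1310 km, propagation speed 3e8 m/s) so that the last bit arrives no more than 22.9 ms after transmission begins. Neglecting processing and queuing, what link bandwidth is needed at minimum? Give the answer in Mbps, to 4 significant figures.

1.079 Mbps

Propagation delay = 1310000 / 300000000 = 4.36667 ms.
Transmission budget = 22.9 − 4.36667 = 18.5333 ms.
R ≥ L / t_tx = 20000 bits / 0.0185333 s = 1.079 Mbps.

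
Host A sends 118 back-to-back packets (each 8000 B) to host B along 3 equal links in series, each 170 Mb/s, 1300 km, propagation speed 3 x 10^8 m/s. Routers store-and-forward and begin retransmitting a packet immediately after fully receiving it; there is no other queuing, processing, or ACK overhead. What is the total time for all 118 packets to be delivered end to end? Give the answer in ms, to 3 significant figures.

Per-hop transmission t_tx = L/R = 64000/170000000 = 0.376471 ms.
Per-hop propagation t_prop = 1300000/300000000 = 4.33333 ms.
Pipeline fill: first packet needs 3·t_tx to clear all hops; remaining 117 packets each add one t_tx.
Total = (3+118-1)·t_tx + 3·t_prop = 120·0.376471 + 3·4.33333 = 58.2 ms.

58.2 ms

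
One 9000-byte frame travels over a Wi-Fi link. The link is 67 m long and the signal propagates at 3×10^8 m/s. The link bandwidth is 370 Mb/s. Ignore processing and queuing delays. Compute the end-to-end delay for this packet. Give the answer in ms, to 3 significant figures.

L = 9000 × 8 = 72000 bits.
Transmission delay = L/R = 72000 / 370000000 = 0.194595 ms.
Propagation delay = d/s = 67 m / 300000000 m/s = 0.000223333 ms.
Total = 0.195 ms.

0.195 ms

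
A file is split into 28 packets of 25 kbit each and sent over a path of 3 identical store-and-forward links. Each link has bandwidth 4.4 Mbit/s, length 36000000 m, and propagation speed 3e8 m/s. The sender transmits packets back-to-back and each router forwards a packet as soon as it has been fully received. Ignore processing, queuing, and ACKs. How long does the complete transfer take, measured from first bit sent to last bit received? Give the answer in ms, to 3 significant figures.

530 ms

Per-hop transmission t_tx = L/R = 25000/4400000 = 5.68182 ms.
Per-hop propagation t_prop = 36000000/300000000 = 120 ms.
Pipeline fill: first packet needs 3·t_tx to clear all hops; remaining 27 packets each add one t_tx.
Total = (3+28-1)·t_tx + 3·t_prop = 30·5.68182 + 3·120 = 530 ms.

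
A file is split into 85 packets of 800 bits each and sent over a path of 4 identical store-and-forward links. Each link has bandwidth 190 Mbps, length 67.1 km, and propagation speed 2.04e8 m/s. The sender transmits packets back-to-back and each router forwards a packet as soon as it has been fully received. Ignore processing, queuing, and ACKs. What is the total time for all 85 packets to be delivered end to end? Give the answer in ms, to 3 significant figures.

Per-hop transmission t_tx = L/R = 800/190000000 = 0.00421053 ms.
Per-hop propagation t_prop = 67100/204000000 = 0.328922 ms.
Pipeline fill: first packet needs 4·t_tx to clear all hops; remaining 84 packets each add one t_tx.
Total = (4+85-1)·t_tx + 4·t_prop = 88·0.00421053 + 4·0.328922 = 1.69 ms.

1.69 ms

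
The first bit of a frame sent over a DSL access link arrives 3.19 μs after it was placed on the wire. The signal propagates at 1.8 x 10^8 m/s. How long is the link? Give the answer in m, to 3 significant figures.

d = s × t_prop = 180000000 × 3.19e-06 = 574 m.

574 m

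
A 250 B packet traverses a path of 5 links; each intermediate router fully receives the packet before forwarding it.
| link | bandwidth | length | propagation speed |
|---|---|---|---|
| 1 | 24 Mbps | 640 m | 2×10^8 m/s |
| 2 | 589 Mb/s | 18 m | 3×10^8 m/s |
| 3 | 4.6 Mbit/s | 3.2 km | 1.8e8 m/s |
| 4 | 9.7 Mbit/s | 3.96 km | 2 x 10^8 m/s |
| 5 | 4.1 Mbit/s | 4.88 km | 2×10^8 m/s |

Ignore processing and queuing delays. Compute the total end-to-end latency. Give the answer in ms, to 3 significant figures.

1.28 ms

L = 250 × 8 = 2000 bits.
Transmission delays (L/R per hop): 0.0833333, 0.00339559, 0.434783, 0.206186, 0.487805 ms; sum = 1.2155 ms.
Propagation delays (d/s per hop): 0.0032, 6e-05, 0.0177778, 0.0198, 0.0244 ms; sum = 0.0652378 ms.
End-to-end = 1.28 ms.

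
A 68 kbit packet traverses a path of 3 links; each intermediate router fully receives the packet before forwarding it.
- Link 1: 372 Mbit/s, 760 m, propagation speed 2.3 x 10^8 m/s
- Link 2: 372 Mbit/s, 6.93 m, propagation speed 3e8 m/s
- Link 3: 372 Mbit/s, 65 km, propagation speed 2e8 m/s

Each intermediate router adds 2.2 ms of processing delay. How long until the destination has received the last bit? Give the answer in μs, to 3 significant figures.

5280 μs

L = 68000 bits.
Transmission delay per hop = L/R = 68000/372000000 = 182.796 μs; 3 hops → 548.387 μs.
Propagation delays (d/s per hop): 3.30435, 0.0231, 325 μs; sum = 328.327 μs.
Processing at 2 router(s): 2 × 2.2 ms = 4400 μs.
End-to-end = 5280 μs.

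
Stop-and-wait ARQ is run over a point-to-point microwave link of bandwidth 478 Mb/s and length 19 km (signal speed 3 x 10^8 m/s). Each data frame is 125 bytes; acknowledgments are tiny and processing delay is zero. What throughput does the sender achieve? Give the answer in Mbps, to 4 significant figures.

t_tx = L/R = 1000/478000000 = 2.09205e-06 s.
t_prop = 19000/300000000 = 6.33333e-05 s; RTT = 0.000126667 s.
Cycle = t_tx + RTT = 0.000128759 s.
Throughput = L / cycle = 1000 / 0.000128759 = 7.766 Mbps.

7.766 Mbps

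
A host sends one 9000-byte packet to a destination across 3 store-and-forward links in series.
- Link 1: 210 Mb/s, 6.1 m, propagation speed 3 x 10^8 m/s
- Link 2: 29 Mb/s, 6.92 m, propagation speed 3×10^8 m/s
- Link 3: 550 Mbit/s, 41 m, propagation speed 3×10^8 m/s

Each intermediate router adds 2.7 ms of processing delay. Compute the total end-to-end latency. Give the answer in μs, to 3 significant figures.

8360 μs

L = 9000 × 8 = 72000 bits.
Transmission delays (L/R per hop): 342.857, 2482.76, 130.909 μs; sum = 2956.52 μs.
Propagation delays (d/s per hop): 0.0203333, 0.0230667, 0.136667 μs; sum = 0.180067 μs.
Processing at 2 router(s): 2 × 2.7 ms = 5400 μs.
End-to-end = 8360 μs.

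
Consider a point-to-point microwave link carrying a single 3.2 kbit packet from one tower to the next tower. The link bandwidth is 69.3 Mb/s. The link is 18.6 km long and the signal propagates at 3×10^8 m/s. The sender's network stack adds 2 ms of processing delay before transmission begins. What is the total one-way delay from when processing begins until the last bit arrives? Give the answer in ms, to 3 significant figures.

L = 3200 bits.
Transmission delay = L/R = 3200 / 69300000 = 0.046176 ms.
Propagation delay = d/s = 18600 m / 300000000 m/s = 0.062 ms.
Plus processing delay 2 ms = 2 ms.
Total = 2.11 ms.

2.11 ms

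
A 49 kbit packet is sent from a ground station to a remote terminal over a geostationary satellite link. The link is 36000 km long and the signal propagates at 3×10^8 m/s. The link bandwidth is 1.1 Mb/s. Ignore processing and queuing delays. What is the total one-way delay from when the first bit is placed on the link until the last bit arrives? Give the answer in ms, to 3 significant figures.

165 ms

L = 49000 bits.
Transmission delay = L/R = 49000 / 1100000 = 44.5455 ms.
Propagation delay = d/s = 36000000 m / 300000000 m/s = 120 ms.
Total = 165 ms.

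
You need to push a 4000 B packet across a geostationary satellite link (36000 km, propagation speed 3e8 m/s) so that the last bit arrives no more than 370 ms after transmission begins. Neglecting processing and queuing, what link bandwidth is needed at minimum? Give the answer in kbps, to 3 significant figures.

128 kbps

L = 32000 bits.
Propagation delay = 36000000 / 300000000 = 120 ms.
Transmission budget = 370 − 120 = 250 ms.
R ≥ L / t_tx = 32000 bits / 0.25 s = 128 kbps.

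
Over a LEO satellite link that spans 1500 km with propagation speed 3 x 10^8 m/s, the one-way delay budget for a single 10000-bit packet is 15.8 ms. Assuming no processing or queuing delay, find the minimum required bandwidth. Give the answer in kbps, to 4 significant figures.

Propagation delay = 1500000 / 300000000 = 5 ms.
Transmission budget = 15.8 − 5 = 10.8 ms.
R ≥ L / t_tx = 10000 bits / 0.0108 s = 925.9 kbps.

925.9 kbps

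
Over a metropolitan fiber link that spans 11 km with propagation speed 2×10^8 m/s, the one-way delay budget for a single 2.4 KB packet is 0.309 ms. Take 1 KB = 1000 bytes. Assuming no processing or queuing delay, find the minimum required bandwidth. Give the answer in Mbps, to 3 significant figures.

L = 19200 bits.
Propagation delay = 11000 / 200000000 = 0.055 ms.
Transmission budget = 0.309 − 0.055 = 0.254 ms.
R ≥ L / t_tx = 19200 bits / 0.000254 s = 75.6 Mbps.

75.6 Mbps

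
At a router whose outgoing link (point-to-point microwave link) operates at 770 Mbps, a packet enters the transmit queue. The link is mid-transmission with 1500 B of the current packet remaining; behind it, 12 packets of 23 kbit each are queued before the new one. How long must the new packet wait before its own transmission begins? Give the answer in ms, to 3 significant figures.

Each queued packet: L/R = 23000/770000000 = 0.0298701 ms.
12 queued → 0.358442 ms.
Plus remaining 12000 bits of current packet: 0.0155844 ms.
Queuing delay = 0.374 ms.

0.374 ms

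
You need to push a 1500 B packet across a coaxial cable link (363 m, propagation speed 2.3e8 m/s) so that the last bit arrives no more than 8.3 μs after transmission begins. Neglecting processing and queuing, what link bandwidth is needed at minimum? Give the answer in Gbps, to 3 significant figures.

L = 12000 bits.
Propagation delay = 363 / 2.3e+08 = 1.57826 μs.
Transmission budget = 8.3 − 1.57826 = 6.72174 μs.
R ≥ L / t_tx = 12000 bits / 6.72174e-06 s = 1.79 Gbps.

1.79 Gbps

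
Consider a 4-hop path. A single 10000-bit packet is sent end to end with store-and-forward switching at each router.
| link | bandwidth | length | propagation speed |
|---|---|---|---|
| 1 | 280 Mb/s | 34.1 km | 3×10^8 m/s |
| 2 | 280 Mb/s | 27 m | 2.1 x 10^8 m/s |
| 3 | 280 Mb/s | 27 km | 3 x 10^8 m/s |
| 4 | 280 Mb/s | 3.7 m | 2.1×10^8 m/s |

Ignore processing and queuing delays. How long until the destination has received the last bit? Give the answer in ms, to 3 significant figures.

0.347 ms

Transmission delay per hop = L/R = 10000/280000000 = 0.0357143 ms; 4 hops → 0.142857 ms.
Propagation delays (d/s per hop): 0.113667, 0.000128571, 0.09, 1.7619e-05 ms; sum = 0.203813 ms.
End-to-end = 0.347 ms.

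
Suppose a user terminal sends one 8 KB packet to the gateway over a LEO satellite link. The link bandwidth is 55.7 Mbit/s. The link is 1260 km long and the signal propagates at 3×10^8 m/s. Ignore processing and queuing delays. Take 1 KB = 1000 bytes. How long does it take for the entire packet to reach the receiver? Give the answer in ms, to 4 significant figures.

5.349 ms

L = 64000 bits.
Transmission delay = L/R = 64000 / 55700000 = 1.14901 ms.
Propagation delay = d/s = 1260000 m / 300000000 m/s = 4.2 ms.
Total = 5.349 ms.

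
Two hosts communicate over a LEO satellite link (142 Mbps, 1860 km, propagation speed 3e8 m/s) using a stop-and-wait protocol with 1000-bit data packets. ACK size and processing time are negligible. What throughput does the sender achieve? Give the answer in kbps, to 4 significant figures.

t_tx = L/R = 1000/142000000 = 7.04225e-06 s.
t_prop = 1860000/300000000 = 0.0062 s; RTT = 0.0124 s.
Cycle = t_tx + RTT = 0.012407 s.
Throughput = L / cycle = 1000 / 0.012407 = 80.60 kbps.

80.60 kbps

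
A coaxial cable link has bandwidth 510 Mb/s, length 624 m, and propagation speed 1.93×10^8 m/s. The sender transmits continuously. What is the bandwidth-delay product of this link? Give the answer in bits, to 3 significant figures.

Propagation delay = 624 / 193000000 = 3.23316e-06 s.
BDP = R × t_prop = 510000000 × 3.23316e-06 = 1648.91 bits.

1650 bits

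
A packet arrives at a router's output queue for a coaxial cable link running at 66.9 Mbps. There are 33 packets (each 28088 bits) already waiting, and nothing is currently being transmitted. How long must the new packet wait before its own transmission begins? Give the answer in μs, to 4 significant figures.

13860 μs

Each queued packet: L/R = 28088/6.69e+07 = 419.851 μs.
33 queued → 13855.1 μs.
Queuing delay = 13860 μs.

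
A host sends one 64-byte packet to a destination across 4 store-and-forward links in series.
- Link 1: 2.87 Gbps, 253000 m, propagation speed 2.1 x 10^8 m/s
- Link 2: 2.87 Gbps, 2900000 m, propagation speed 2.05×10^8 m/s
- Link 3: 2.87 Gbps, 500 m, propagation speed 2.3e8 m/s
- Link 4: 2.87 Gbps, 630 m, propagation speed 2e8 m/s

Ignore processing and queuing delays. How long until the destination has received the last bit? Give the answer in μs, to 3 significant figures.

15400 μs

L = 64 × 8 = 512 bits.
Transmission delay per hop = L/R = 512/2870000000 = 0.178397 μs; 4 hops → 0.713589 μs.
Propagation delays (d/s per hop): 1204.76, 14146.3, 2.17391, 3.15 μs; sum = 15356.4 μs.
End-to-end = 15400 μs.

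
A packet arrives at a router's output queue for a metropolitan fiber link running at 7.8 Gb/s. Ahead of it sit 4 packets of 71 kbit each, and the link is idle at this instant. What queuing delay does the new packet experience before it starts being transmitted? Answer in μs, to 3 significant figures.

Each queued packet: L/R = 71000/7800000000 = 9.10256 μs.
4 queued → 36.4103 μs.
Queuing delay = 36.4 μs.

36.4 μs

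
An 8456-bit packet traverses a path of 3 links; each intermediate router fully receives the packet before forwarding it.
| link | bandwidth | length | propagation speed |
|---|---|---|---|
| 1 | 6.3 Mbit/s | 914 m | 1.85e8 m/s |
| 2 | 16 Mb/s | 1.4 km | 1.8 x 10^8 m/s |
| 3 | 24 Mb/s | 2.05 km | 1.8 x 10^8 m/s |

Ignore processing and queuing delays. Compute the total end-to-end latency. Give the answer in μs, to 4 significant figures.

Transmission delays (L/R per hop): 1342.22, 528.5, 352.333 μs; sum = 2223.06 μs.
Propagation delays (d/s per hop): 4.94054, 7.77778, 11.3889 μs; sum = 24.1072 μs.
End-to-end = 2247 μs.

2247 μs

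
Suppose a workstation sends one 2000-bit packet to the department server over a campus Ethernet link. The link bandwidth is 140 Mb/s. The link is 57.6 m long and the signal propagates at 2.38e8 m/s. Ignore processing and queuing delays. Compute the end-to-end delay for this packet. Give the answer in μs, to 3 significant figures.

Transmission delay = L/R = 2000 / 140000000 = 14.2857 μs.
Propagation delay = d/s = 57.6 m / 238000000 m/s = 0.242017 μs.
Total = 14.5 μs.

14.5 μs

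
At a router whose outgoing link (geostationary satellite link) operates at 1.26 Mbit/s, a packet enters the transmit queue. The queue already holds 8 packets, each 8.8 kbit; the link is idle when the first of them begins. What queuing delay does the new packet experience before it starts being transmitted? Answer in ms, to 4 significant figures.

55.87 ms

Each queued packet: L/R = 8800/1260000 = 6.98413 ms.
8 queued → 55.873 ms.
Queuing delay = 55.87 ms.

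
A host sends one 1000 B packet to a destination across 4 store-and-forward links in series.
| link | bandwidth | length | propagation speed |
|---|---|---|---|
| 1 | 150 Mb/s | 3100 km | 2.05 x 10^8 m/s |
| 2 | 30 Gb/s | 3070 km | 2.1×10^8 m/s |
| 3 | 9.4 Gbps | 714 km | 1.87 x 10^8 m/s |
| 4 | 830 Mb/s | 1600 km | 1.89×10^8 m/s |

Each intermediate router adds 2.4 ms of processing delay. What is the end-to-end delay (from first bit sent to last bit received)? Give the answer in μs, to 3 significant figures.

49300 μs

L = 1000 × 8 = 8000 bits.
Transmission delays (L/R per hop): 53.3333, 0.266667, 0.851064, 9.63855 μs; sum = 64.0896 μs.
Propagation delays (d/s per hop): 15122, 14619, 3818.18, 8465.61 μs; sum = 42024.8 μs.
Processing at 3 router(s): 3 × 2.4 ms = 7200 μs.
End-to-end = 49300 μs.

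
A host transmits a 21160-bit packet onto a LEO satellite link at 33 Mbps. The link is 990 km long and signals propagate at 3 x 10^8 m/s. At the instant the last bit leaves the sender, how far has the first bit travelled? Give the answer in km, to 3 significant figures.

192 km

t_tx = L/R = 21160/33000000 = 0.000641212 s.
Distance = s × t_tx = 300000000 × 0.000641212 = 192 km.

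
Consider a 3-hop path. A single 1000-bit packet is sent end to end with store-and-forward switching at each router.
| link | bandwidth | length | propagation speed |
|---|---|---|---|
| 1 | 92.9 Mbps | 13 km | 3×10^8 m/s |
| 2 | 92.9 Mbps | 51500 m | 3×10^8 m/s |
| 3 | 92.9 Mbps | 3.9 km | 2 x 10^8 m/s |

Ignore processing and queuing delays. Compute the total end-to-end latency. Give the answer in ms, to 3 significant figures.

0.267 ms

Transmission delay per hop = L/R = 1000/92900000 = 0.0107643 ms; 3 hops → 0.0322928 ms.
Propagation delays (d/s per hop): 0.0433333, 0.171667, 0.0195 ms; sum = 0.2345 ms.
End-to-end = 0.267 ms.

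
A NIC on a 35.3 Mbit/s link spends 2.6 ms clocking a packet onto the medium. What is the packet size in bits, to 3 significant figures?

91800 bits

L = R × t_tx = 35300000 b/s × 0.0026 s = 91780 bits.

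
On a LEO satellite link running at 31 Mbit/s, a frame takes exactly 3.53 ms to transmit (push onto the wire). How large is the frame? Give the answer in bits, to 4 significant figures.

L = R × t_tx = 31000000 b/s × 0.00353 s = 109430 bits.

109400 bits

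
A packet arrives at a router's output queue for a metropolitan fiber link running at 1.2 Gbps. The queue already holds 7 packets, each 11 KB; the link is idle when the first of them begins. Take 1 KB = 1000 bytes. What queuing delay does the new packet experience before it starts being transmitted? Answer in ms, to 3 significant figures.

0.513 ms

Each queued packet: L/R = 88000/1200000000 = 0.0733333 ms.
7 queued → 0.513333 ms.
Queuing delay = 0.513 ms.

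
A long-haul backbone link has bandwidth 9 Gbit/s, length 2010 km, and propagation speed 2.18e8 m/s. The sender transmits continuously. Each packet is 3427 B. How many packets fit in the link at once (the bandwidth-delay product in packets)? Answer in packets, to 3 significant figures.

Propagation delay = 2010000 / 2.18e+08 = 0.00922018 s.
BDP = R × t_prop = 9000000000 × 0.00922018 = 82981700 bits.
In packets of 27416 bits: 3030 packets.

3030 packets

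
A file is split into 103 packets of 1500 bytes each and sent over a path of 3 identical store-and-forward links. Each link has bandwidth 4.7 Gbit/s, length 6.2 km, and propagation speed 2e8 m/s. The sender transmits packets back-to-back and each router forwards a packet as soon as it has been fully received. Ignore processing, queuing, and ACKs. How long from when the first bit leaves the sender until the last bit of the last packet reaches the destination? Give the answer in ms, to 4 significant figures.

Per-hop transmission t_tx = L/R = 12000/4700000000 = 0.00255319 ms.
Per-hop propagation t_prop = 6200/200000000 = 0.031 ms.
Pipeline fill: first packet needs 3·t_tx to clear all hops; remaining 102 packets each add one t_tx.
Total = (3+103-1)·t_tx + 3·t_prop = 105·0.00255319 + 3·0.031 = 0.3611 ms.

0.3611 ms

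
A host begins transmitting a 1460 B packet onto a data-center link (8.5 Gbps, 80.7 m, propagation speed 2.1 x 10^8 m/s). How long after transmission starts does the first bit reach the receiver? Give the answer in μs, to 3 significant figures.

0.384 μs

First bit experiences only propagation delay: d/s = 80.7/210000000 = 0.384 μs.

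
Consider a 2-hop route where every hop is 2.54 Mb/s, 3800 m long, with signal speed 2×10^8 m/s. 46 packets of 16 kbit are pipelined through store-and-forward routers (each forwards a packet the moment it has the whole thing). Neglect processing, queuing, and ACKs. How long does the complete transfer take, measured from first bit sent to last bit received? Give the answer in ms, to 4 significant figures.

296.1 ms

Per-hop transmission t_tx = L/R = 16000/2540000 = 6.29921 ms.
Per-hop propagation t_prop = 3800/200000000 = 0.019 ms.
Pipeline fill: first packet needs 2·t_tx to clear all hops; remaining 45 packets each add one t_tx.
Total = (2+46-1)·t_tx + 2·t_prop = 47·6.29921 + 2·0.019 = 296.1 ms.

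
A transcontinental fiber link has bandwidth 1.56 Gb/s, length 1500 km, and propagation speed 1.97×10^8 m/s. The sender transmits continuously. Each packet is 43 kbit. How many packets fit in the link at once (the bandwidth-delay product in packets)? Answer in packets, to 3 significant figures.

276 packets

Propagation delay = 1500000 / 197000000 = 0.00761421 s.
BDP = R × t_prop = 1560000000 × 0.00761421 = 11878200 bits.
In packets of 43000 bits: 276 packets.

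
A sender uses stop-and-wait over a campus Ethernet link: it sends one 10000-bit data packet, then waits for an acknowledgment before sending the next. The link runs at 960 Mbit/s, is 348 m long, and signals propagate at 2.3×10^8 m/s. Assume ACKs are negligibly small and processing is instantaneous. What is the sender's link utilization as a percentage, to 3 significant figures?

77.5 %

t_tx = L/R = 10000/960000000 = 1.04167e-05 s.
t_prop = 348/2.3e+08 = 1.51304e-06 s; RTT = 3.02609e-06 s.
Cycle = t_tx + RTT = 1.34428e-05 s.
Utilization = t_tx / cycle = 1.04167e-05/1.34428e-05 = 77.5 %.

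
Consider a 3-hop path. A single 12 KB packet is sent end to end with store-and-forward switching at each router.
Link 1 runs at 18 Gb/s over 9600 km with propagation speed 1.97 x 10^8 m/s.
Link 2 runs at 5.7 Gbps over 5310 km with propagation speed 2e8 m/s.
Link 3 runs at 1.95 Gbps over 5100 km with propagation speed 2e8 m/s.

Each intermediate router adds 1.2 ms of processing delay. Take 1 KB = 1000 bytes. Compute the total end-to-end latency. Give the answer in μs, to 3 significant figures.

103000 μs

L = 96000 bits.
Transmission delays (L/R per hop): 5.33333, 16.8421, 49.2308 μs; sum = 71.4062 μs.
Propagation delays (d/s per hop): 48731, 26550, 25500 μs; sum = 100781 μs.
Processing at 2 router(s): 2 × 1.2 ms = 2400 μs.
End-to-end = 103000 μs.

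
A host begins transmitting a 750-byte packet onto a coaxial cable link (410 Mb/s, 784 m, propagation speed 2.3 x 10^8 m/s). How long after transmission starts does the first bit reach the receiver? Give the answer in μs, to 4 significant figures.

3.409 μs

First bit experiences only propagation delay: d/s = 784/2.3e+08 = 3.409 μs.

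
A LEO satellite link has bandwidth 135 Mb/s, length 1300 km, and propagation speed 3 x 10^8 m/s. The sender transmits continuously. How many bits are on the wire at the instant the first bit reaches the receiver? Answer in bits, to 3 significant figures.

Propagation delay = 1300000 / 300000000 = 0.00433333 s.
BDP = R × t_prop = 135000000 × 0.00433333 = 585000 bits.

585000 bits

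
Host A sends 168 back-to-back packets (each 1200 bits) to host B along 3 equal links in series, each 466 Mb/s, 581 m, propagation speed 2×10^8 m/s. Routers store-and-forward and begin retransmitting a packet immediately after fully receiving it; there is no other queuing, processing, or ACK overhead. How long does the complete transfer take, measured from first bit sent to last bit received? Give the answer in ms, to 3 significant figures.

0.446 ms

Per-hop transmission t_tx = L/R = 1200/466000000 = 0.00257511 ms.
Per-hop propagation t_prop = 581/200000000 = 0.002905 ms.
Pipeline fill: first packet needs 3·t_tx to clear all hops; remaining 167 packets each add one t_tx.
Total = (3+168-1)·t_tx + 3·t_prop = 170·0.00257511 + 3·0.002905 = 0.446 ms.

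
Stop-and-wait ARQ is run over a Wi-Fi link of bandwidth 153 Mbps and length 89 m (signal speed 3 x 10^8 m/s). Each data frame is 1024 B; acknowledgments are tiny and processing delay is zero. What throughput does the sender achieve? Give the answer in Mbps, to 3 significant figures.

t_tx = L/R = 8192/153000000 = 5.35425e-05 s.
t_prop = 89/300000000 = 2.96667e-07 s; RTT = 5.93333e-07 s.
Cycle = t_tx + RTT = 5.41358e-05 s.
Throughput = L / cycle = 8192 / 5.41358e-05 = 151 Mbps.

151 Mbps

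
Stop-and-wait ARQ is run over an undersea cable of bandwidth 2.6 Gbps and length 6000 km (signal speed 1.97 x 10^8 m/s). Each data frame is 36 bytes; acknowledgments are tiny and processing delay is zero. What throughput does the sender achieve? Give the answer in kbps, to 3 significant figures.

t_tx = L/R = 288/2600000000 = 1.10769e-07 s.
t_prop = 6000000/197000000 = 0.0304569 s; RTT = 0.0609137 s.
Cycle = t_tx + RTT = 0.0609138 s.
Throughput = L / cycle = 288 / 0.0609138 = 4.73 kbps.

4.73 kbps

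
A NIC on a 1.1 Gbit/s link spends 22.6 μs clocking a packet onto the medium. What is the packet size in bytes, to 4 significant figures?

3108 bytes

L = R × t_tx = 1100000000 b/s × 2.26e-05 s = 24860 bits.
In bytes: 24860 / 8 = 3108 bytes.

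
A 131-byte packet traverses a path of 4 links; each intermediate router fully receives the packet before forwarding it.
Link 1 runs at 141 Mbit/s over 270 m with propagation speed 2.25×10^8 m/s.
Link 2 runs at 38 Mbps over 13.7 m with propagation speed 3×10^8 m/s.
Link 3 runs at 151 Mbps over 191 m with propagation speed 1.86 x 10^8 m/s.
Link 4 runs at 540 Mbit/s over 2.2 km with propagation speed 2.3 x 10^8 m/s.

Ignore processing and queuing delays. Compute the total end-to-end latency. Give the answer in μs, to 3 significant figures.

L = 131 × 8 = 1048 bits.
Transmission delays (L/R per hop): 7.43262, 27.5789, 6.9404, 1.94074 μs; sum = 43.8927 μs.
Propagation delays (d/s per hop): 1.2, 0.0456667, 1.02688, 9.56522 μs; sum = 11.8378 μs.
End-to-end = 55.7 μs.

55.7 μs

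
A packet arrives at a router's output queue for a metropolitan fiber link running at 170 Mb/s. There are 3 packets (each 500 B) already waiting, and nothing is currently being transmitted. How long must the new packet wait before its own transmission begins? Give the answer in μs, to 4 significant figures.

Each queued packet: L/R = 4000/170000000 = 23.5294 μs.
3 queued → 70.5882 μs.
Queuing delay = 70.59 μs.

70.59 μs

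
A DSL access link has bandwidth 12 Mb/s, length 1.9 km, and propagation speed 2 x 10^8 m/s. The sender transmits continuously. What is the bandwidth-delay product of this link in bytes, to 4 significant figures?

Propagation delay = 1900 / 200000000 = 9.5e-06 s.
BDP = R × t_prop = 12000000 × 9.5e-06 = 114 bits.
In bytes: 114/8 = 14.25 bytes.

14.25 bytes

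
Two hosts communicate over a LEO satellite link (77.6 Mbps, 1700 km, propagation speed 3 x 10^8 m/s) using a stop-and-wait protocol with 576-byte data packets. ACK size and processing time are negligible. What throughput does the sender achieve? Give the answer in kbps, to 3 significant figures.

404 kbps

t_tx = L/R = 4608/77600000 = 5.93814e-05 s.
t_prop = 1700000/300000000 = 0.00566667 s; RTT = 0.0113333 s.
Cycle = t_tx + RTT = 0.0113927 s.
Throughput = L / cycle = 4608 / 0.0113927 = 404 kbps.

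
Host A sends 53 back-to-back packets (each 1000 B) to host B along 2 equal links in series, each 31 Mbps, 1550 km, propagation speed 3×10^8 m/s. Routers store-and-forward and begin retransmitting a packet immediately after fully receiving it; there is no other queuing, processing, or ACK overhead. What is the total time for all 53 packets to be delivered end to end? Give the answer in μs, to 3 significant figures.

24300 μs

Per-hop transmission t_tx = L/R = 8000/31000000 = 258.065 μs.
Per-hop propagation t_prop = 1550000/300000000 = 5166.67 μs.
Pipeline fill: first packet needs 2·t_tx to clear all hops; remaining 52 packets each add one t_tx.
Total = (2+53-1)·t_tx + 2·t_prop = 54·258.065 + 2·5166.67 = 24300 μs.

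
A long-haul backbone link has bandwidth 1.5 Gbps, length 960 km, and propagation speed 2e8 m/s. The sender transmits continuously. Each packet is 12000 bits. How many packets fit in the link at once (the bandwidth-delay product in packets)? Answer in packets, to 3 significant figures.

Propagation delay = 960000 / 200000000 = 0.0048 s.
BDP = R × t_prop = 1500000000 × 0.0048 = 7200000 bits.
In packets of 12000 bits: 600 packets.

600 packets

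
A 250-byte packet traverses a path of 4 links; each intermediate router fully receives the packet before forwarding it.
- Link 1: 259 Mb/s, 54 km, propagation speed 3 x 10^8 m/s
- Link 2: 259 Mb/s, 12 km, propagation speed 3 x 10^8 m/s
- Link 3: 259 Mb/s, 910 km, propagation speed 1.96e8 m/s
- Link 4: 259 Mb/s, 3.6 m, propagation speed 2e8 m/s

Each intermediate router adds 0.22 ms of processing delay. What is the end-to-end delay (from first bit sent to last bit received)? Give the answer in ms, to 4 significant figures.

5.554 ms

L = 250 × 8 = 2000 bits.
Transmission delay per hop = L/R = 2000/259000000 = 0.00772201 ms; 4 hops → 0.030888 ms.
Propagation delays (d/s per hop): 0.18, 0.04, 4.64286, 1.8e-05 ms; sum = 4.86288 ms.
Processing at 3 router(s): 3 × 0.22 ms = 0.66 ms.
End-to-end = 5.554 ms.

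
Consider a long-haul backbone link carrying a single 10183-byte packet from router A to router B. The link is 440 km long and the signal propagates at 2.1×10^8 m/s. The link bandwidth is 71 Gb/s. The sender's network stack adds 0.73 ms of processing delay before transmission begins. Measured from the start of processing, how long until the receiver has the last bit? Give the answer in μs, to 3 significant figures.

L = 10183 × 8 = 81464 bits.
Transmission delay = L/R = 81464 / 71000000000 = 1.14738 μs.
Propagation delay = d/s = 440000 m / 210000000 m/s = 2095.24 μs.
Plus processing delay 0.73 ms = 730 μs.
Total = 2830 μs.

2830 μs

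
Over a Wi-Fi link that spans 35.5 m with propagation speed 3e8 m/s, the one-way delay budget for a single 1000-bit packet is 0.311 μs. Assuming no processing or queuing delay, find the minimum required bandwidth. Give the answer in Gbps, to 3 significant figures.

Propagation delay = 35.5 / 300000000 = 0.118333 μs.
Transmission budget = 0.311 − 0.118333 = 0.192667 μs.
R ≥ L / t_tx = 1000 bits / 1.92667e-07 s = 5.19 Gbps.

5.19 Gbps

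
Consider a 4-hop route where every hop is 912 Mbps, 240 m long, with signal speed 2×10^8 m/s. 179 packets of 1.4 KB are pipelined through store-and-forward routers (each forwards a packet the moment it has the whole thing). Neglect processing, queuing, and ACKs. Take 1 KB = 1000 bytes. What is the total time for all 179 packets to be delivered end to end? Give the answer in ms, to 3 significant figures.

Per-hop transmission t_tx = L/R = 11200/912000000 = 0.0122807 ms.
Per-hop propagation t_prop = 240/200000000 = 0.0012 ms.
Pipeline fill: first packet needs 4·t_tx to clear all hops; remaining 178 packets each add one t_tx.
Total = (4+179-1)·t_tx + 4·t_prop = 182·0.0122807 + 4·0.0012 = 2.24 ms.

2.24 ms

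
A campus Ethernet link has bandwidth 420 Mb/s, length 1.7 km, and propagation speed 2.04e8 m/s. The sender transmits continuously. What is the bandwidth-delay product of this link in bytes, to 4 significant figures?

437.5 bytes

Propagation delay = 1700 / 204000000 = 8.33333e-06 s.
BDP = R × t_prop = 420000000 × 8.33333e-06 = 3500 bits.
In bytes: 3500/8 = 437.5 bytes.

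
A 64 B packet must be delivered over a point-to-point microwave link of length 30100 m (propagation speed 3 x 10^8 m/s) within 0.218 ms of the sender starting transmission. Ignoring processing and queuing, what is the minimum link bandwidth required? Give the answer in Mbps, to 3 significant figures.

L = 512 bits.
Propagation delay = 30100 / 300000000 = 0.100333 ms.
Transmission budget = 0.218 − 0.100333 = 0.117667 ms.
R ≥ L / t_tx = 512 bits / 0.000117667 s = 4.35 Mbps.

4.35 Mbps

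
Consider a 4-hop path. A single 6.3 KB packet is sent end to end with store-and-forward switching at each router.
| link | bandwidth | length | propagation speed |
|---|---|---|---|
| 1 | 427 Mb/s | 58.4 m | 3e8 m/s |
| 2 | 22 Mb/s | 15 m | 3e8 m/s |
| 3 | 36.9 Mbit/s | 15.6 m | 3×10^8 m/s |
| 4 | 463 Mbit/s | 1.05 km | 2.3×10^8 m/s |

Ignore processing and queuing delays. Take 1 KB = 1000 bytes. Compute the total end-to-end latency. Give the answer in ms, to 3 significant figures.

3.89 ms

L = 50400 bits.
Transmission delays (L/R per hop): 0.118033, 2.29091, 1.36585, 0.108855 ms; sum = 3.88365 ms.
Propagation delays (d/s per hop): 0.000194667, 5e-05, 5.2e-05, 0.00456522 ms; sum = 0.00486188 ms.
End-to-end = 3.89 ms.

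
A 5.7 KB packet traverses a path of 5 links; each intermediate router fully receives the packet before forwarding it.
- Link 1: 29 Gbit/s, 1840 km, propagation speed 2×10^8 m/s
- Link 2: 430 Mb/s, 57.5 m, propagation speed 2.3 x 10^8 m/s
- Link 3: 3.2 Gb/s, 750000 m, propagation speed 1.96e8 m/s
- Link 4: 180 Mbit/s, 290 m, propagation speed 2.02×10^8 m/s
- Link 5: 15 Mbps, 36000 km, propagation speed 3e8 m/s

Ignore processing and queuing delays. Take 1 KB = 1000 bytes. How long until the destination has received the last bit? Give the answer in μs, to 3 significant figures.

L = 45600 bits.
Transmission delays (L/R per hop): 1.57241, 106.047, 14.25, 253.333, 3040 μs; sum = 3415.2 μs.
Propagation delays (d/s per hop): 9200, 0.25, 3826.53, 1.43564, 120000 μs; sum = 133028 μs.
End-to-end = 136000 μs.

136000 μs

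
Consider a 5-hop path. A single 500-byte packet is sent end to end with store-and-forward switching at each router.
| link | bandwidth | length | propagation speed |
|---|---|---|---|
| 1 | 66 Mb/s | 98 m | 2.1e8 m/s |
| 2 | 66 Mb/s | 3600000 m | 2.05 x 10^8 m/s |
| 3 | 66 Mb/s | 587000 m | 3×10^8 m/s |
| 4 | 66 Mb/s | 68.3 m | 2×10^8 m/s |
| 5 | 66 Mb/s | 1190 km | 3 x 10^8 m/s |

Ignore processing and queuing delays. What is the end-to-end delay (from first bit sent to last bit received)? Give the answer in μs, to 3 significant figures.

23800 μs

L = 500 × 8 = 4000 bits.
Transmission delay per hop = L/R = 4000/66000000 = 60.6061 μs; 5 hops → 303.03 μs.
Propagation delays (d/s per hop): 0.466667, 17561, 1956.67, 0.3415, 3966.67 μs; sum = 23485.1 μs.
End-to-end = 23800 μs.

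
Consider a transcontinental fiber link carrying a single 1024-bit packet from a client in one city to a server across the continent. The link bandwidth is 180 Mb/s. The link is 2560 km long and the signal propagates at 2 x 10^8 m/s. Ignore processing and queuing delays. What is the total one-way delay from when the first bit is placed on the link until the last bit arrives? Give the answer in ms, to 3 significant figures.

12.8 ms

Transmission delay = L/R = 1024 / 180000000 = 0.00568889 ms.
Propagation delay = d/s = 2560000 m / 200000000 m/s = 12.8 ms.
Total = 12.8 ms.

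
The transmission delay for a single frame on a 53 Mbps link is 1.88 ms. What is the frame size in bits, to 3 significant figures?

99600 bits

L = R × t_tx = 53000000 b/s × 0.00188 s = 99640 bits.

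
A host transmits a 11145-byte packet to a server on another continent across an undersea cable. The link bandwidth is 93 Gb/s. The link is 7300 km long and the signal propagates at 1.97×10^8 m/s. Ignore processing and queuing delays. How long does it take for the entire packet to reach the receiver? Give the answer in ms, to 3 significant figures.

37.1 ms

L = 11145 × 8 = 89160 bits.
Transmission delay = L/R = 89160 / 93000000000 = 0.00095871 ms.
Propagation delay = d/s = 7300000 m / 197000000 m/s = 37.0558 ms.
Total = 37.1 ms.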